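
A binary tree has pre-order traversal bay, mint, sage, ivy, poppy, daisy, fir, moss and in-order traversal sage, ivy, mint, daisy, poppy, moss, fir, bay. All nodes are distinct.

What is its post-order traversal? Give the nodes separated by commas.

ivy, sage, daisy, moss, fir, poppy, mint, bay

The first element of pre-order is the root; it splits in-order into left and right subtrees.
Root bay: left subtree has 7 nodes {sage, ivy, mint, daisy, poppy, moss, fir}, right has 0 { }.
  Root mint: left subtree has 2 nodes {sage, ivy}, right has 4 {daisy, poppy, moss, fir}.
    Root sage: left subtree has 0 nodes { }, right has 1 {ivy}.
    Root poppy: left subtree has 1 node {daisy}, right has 2 {moss, fir}.
      Root fir: left subtree has 1 node {moss}, right has 0 { }.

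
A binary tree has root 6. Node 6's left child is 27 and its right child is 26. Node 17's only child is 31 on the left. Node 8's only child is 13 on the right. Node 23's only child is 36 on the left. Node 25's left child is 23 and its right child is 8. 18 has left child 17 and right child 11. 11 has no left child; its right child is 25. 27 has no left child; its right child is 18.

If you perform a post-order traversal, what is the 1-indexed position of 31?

Post-order visits the left subtree, then the right subtree, then the node.
At 6: go left to 27.
  At 27: no left child.
  At 27: go right to 18.
    At 18: go left to 17.
      At 17: go left to 31.
        31 is a leaf — visit 31.
      At 17: no right child.
      Visit 17.
    At 18: go right to 11.
      At 11: no left child.
      At 11: go right to 25.
        At 25: go left to 23.
          At 23: go left to 36.
            36 is a leaf — visit 36.
          At 23: no right child.
          Visit 23.
        At 25: go right to 8.
          At 8: no left child.
          At 8: go right to 13.
            13 is a leaf — visit 13.
          Visit 8.
        Visit 25.
      Visit 11.
    Visit 18.
  Visit 27.
At 6: go right to 26.
  26 is a leaf — visit 26.
Visit 6.
Full post-order sequence: 31, 17, 36, 23, 13, 8, 25, 11, 18, 27, 26, 6.

1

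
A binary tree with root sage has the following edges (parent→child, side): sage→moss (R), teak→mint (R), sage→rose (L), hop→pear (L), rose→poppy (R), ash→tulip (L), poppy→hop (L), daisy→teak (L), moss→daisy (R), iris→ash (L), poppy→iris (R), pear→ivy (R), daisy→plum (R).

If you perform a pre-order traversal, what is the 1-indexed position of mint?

Pre-order visits the node, then its left subtree, then its right subtree.
Visit sage.
At sage: go left to rose.
  Visit rose.
  At rose: no left child.
  At rose: go right to poppy.
    Visit poppy.
    At poppy: go left to hop.
      Visit hop.
      At hop: go left to pear.
        Visit pear.
        At pear: no left child.
        At pear: go right to ivy.
          ivy is a leaf — visit ivy.
      At hop: no right child.
    At poppy: go right to iris.
      Visit iris.
      At iris: go left to ash.
        Visit ash.
        At ash: go left to tulip.
          tulip is a leaf — visit tulip.
        At ash: no right child.
      At iris: no right child.
At sage: go right to moss.
  Visit moss.
  At moss: no left child.
  At moss: go right to daisy.
    Visit daisy.
    At daisy: go left to teak.
      Visit teak.
      At teak: no left child.
      At teak: go right to mint.
        mint is a leaf — visit mint.
    At daisy: go right to plum.
      plum is a leaf — visit plum.
Full pre-order sequence: sage, rose, poppy, hop, pear, ivy, iris, ash, tulip, moss, daisy, teak, mint, plum.

13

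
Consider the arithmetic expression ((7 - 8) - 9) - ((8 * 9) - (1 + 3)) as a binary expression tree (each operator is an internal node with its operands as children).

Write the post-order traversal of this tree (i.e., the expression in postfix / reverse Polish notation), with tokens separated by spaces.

7 8 - 9 - 8 9 * 1 3 + - -

Post-order on an expression tree gives postfix notation: for each operator, emit left operand, right operand, then the operator.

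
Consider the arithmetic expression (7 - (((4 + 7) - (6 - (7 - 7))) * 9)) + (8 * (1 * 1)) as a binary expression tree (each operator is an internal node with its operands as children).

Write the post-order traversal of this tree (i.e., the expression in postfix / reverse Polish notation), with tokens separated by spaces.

7 4 7 + 6 7 7 - - - 9 * - 8 1 1 * * +

Post-order on an expression tree gives postfix notation: for each operator, emit left operand, right operand, then the operator.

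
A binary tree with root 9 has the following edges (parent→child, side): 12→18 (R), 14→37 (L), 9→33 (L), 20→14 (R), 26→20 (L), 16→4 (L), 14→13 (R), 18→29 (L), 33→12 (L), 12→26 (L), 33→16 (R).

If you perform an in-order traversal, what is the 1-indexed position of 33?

9

In-order visits the left subtree, then the node, then the right subtree.
At 9: go left to 33.
  At 33: go left to 12.
    At 12: go left to 26.
      At 26: go left to 20.
        At 20: no left child.
        Visit 20.
        At 20: go right to 14.
          At 14: go left to 37.
            37 is a leaf — visit 37.
          Visit 14.
          At 14: go right to 13.
            13 is a leaf — visit 13.
      Visit 26.
      At 26: no right child.
    Visit 12.
    At 12: go right to 18.
      At 18: go left to 29.
        29 is a leaf — visit 29.
      Visit 18.
      At 18: no right child.
  Visit 33.
  At 33: go right to 16.
    At 16: go left to 4.
      4 is a leaf — visit 4.
    Visit 16.
    At 16: no right child.
Visit 9.
At 9: no right child.
Full in-order sequence: 20, 37, 14, 13, 26, 12, 29, 18, 33, 4, 16, 9.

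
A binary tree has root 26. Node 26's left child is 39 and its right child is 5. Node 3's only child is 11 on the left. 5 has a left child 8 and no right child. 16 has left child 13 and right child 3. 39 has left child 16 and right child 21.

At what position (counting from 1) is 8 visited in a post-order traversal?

Post-order visits the left subtree, then the right subtree, then the node.
At 26: go left to 39.
  At 39: go left to 16.
    At 16: go left to 13.
      13 is a leaf — visit 13.
    At 16: go right to 3.
      At 3: go left to 11.
        11 is a leaf — visit 11.
      At 3: no right child.
      Visit 3.
    Visit 16.
  At 39: go right to 21.
    21 is a leaf — visit 21.
  Visit 39.
At 26: go right to 5.
  At 5: go left to 8.
    8 is a leaf — visit 8.
  At 5: no right child.
  Visit 5.
Visit 26.
Full post-order sequence: 13, 11, 3, 16, 21, 39, 8, 5, 26.

7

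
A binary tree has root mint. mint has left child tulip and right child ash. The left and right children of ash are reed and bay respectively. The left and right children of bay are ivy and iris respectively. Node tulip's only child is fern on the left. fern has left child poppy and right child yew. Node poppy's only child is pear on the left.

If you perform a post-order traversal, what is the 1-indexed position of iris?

8

Post-order visits the left subtree, then the right subtree, then the node.
At mint: go left to tulip.
  At tulip: go left to fern.
    At fern: go left to poppy.
      At poppy: go left to pear.
        pear is a leaf — visit pear.
      At poppy: no right child.
      Visit poppy.
    At fern: go right to yew.
      yew is a leaf — visit yew.
    Visit fern.
  At tulip: no right child.
  Visit tulip.
At mint: go right to ash.
  At ash: go left to reed.
    reed is a leaf — visit reed.
  At ash: go right to bay.
    At bay: go left to ivy.
      ivy is a leaf — visit ivy.
    At bay: go right to iris.
      iris is a leaf — visit iris.
    Visit bay.
  Visit ash.
Visit mint.
Full post-order sequence: pear, poppy, yew, fern, tulip, reed, ivy, iris, bay, ash, mint.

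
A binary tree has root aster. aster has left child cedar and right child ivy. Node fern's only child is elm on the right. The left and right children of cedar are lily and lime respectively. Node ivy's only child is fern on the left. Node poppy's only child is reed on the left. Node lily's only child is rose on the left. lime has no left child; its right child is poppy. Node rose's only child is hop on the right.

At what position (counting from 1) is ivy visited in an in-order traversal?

11

In-order visits the left subtree, then the node, then the right subtree.
At aster: go left to cedar.
  At cedar: go left to lily.
    At lily: go left to rose.
      At rose: no left child.
      Visit rose.
      At rose: go right to hop.
        hop is a leaf — visit hop.
    Visit lily.
    At lily: no right child.
  Visit cedar.
  At cedar: go right to lime.
    At lime: no left child.
    Visit lime.
    At lime: go right to poppy.
      At poppy: go left to reed.
        reed is a leaf — visit reed.
      Visit poppy.
      At poppy: no right child.
Visit aster.
At aster: go right to ivy.
  At ivy: go left to fern.
    At fern: no left child.
    Visit fern.
    At fern: go right to elm.
      elm is a leaf — visit elm.
  Visit ivy.
  At ivy: no right child.
Full in-order sequence: rose, hop, lily, cedar, lime, reed, poppy, aster, fern, elm, ivy.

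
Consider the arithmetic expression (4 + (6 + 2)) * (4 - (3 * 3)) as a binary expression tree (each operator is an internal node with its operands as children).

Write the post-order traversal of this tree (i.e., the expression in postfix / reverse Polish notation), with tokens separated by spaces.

4 6 2 + + 4 3 3 * - *

Post-order on an expression tree gives postfix notation: for each operator, emit left operand, right operand, then the operator.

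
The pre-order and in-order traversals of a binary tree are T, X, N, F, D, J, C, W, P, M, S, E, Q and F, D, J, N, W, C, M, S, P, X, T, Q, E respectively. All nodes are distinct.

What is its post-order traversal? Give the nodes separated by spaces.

J D F W S M P C N X Q E T

The first element of pre-order is the root; it splits in-order into left and right subtrees.
Root T: left subtree has 10 nodes {F, D, J, N, W, C, M, S, P, X}, right has 2 {Q, E}.
  Root X: left subtree has 9 nodes {F, D, J, N, W, C, M, S, P}, right has 0 { }.
    Root N: left subtree has 3 nodes {F, D, J}, right has 5 {W, C, M, S, P}.
      Root F: left subtree has 0 nodes { }, right has 2 {D, J}.
        Root D: left subtree has 0 nodes { }, right has 1 {J}.
      Root C: left subtree has 1 node {W}, right has 3 {M, S, P}.
        Root P: left subtree has 2 nodes {M, S}, right has 0 { }.
          Root M: left subtree has 0 nodes { }, right has 1 {S}.
  Root E: left subtree has 1 node {Q}, right has 0 { }.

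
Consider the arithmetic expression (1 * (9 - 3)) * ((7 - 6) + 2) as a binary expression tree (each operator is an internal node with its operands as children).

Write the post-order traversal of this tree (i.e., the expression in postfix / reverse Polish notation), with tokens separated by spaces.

1 9 3 - * 7 6 - 2 + *

Post-order on an expression tree gives postfix notation: for each operator, emit left operand, right operand, then the operator.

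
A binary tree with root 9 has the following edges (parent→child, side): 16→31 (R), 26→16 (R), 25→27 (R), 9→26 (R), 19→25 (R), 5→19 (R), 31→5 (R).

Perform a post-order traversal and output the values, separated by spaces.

27 25 19 5 31 16 26 9

Post-order visits the left subtree, then the right subtree, then the node.
At 9: no left child.
At 9: go right to 26.
  At 26: no left child.
  At 26: go right to 16.
    At 16: no left child.
    At 16: go right to 31.
      At 31: no left child.
      At 31: go right to 5.
        At 5: no left child.
        At 5: go right to 19.
          At 19: no left child.
          At 19: go right to 25.
            At 25: no left child.
            At 25: go right to 27.
              27 is a leaf — visit 27.
            Visit 25.
          Visit 19.
        Visit 5.
      Visit 31.
    Visit 16.
  Visit 26.
Visit 9.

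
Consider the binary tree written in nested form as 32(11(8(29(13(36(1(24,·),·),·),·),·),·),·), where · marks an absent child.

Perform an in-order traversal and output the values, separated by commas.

24, 1, 36, 13, 29, 8, 11, 32

In-order visits the left subtree, then the node, then the right subtree.
At 32: go left to 11.
  At 11: go left to 8.
    At 8: go left to 29.
      At 29: go left to 13.
        At 13: go left to 36.
          At 36: go left to 1.
            At 1: go left to 24.
              24 is a leaf — visit 24.
            Visit 1.
            At 1: no right child.
          Visit 36.
          At 36: no right child.
        Visit 13.
        At 13: no right child.
      Visit 29.
      At 29: no right child.
    Visit 8.
    At 8: no right child.
  Visit 11.
  At 11: no right child.
Visit 32.
At 32: no right child.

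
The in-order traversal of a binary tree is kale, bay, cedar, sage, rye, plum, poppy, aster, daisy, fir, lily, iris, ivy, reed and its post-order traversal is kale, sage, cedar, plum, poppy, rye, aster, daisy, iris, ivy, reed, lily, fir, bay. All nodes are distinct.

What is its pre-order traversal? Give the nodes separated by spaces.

bay kale fir daisy aster rye cedar sage poppy plum lily reed ivy iris

The last element of post-order is the root; it splits in-order into left and right subtrees.
Root bay: left subtree has 1 node {kale}, right has 12 {cedar, sage, rye, plum, poppy, aster, daisy, fir, lily, iris, ivy, reed}.
  Root fir: left subtree has 7 nodes {cedar, sage, rye, plum, poppy, aster, daisy}, right has 4 {lily, iris, ivy, reed}.
    Root daisy: left subtree has 6 nodes {cedar, sage, rye, plum, poppy, aster}, right has 0 { }.
      Root aster: left subtree has 5 nodes {cedar, sage, rye, plum, poppy}, right has 0 { }.
        Root rye: left subtree has 2 nodes {cedar, sage}, right has 2 {plum, poppy}.
          Root cedar: left subtree has 0 nodes { }, right has 1 {sage}.
          Root poppy: left subtree has 1 node {plum}, right has 0 { }.
    Root lily: left subtree has 0 nodes { }, right has 3 {iris, ivy, reed}.
      Root reed: left subtree has 2 nodes {iris, ivy}, right has 0 { }.
        Root ivy: left subtree has 1 node {iris}, right has 0 { }.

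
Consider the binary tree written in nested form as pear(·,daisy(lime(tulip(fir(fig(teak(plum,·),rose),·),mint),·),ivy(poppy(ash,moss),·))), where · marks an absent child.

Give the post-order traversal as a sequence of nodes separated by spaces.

plum teak rose fig fir mint tulip lime ash moss poppy ivy daisy pear

Post-order visits the left subtree, then the right subtree, then the node.
At pear: no left child.
At pear: go right to daisy.
  At daisy: go left to lime.
    At lime: go left to tulip.
      At tulip: go left to fir.
        At fir: go left to fig.
          At fig: go left to teak.
            At teak: go left to plum.
              plum is a leaf — visit plum.
            At teak: no right child.
            Visit teak.
          At fig: go right to rose.
            rose is a leaf — visit rose.
          Visit fig.
        At fir: no right child.
        Visit fir.
      At tulip: go right to mint.
        mint is a leaf — visit mint.
      Visit tulip.
    At lime: no right child.
    Visit lime.
  At daisy: go right to ivy.
    At ivy: go left to poppy.
      At poppy: go left to ash.
        ash is a leaf — visit ash.
      At poppy: go right to moss.
        moss is a leaf — visit moss.
      Visit poppy.
    At ivy: no right child.
    Visit ivy.
  Visit daisy.
Visit pear.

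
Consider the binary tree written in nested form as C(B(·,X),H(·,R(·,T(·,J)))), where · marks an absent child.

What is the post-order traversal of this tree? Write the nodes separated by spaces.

Post-order visits the left subtree, then the right subtree, then the node.
At C: go left to B.
  At B: no left child.
  At B: go right to X.
    X is a leaf — visit X.
  Visit B.
At C: go right to H.
  At H: no left child.
  At H: go right to R.
    At R: no left child.
    At R: go right to T.
      At T: no left child.
      At T: go right to J.
        J is a leaf — visit J.
      Visit T.
    Visit R.
  Visit H.
Visit C.

X B J T R H C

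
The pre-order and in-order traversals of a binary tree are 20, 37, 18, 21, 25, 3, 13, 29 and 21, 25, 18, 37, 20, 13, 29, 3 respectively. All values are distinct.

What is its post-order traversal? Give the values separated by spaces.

The first element of pre-order is the root; it splits in-order into left and right subtrees.
Root 20: left subtree has 4 nodes {21, 25, 18, 37}, right has 3 {13, 29, 3}.
  Root 37: left subtree has 3 nodes {21, 25, 18}, right has 0 { }.
    Root 18: left subtree has 2 nodes {21, 25}, right has 0 { }.
      Root 21: left subtree has 0 nodes { }, right has 1 {25}.
  Root 3: left subtree has 2 nodes {13, 29}, right has 0 { }.
    Root 13: left subtree has 0 nodes { }, right has 1 {29}.

25 21 18 37 29 13 3 20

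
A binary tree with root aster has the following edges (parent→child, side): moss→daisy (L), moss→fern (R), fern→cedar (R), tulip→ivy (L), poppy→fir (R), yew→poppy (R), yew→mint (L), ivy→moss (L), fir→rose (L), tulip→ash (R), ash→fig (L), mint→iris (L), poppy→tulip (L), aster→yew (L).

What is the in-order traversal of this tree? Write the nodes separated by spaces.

iris mint yew daisy moss fern cedar ivy tulip fig ash poppy rose fir aster

In-order visits the left subtree, then the node, then the right subtree.
At aster: go left to yew.
  At yew: go left to mint.
    At mint: go left to iris.
      iris is a leaf — visit iris.
    Visit mint.
    At mint: no right child.
  Visit yew.
  At yew: go right to poppy.
    At poppy: go left to tulip.
      At tulip: go left to ivy.
        At ivy: go left to moss.
          At moss: go left to daisy.
            daisy is a leaf — visit daisy.
          Visit moss.
          At moss: go right to fern.
            At fern: no left child.
            Visit fern.
            At fern: go right to cedar.
              cedar is a leaf — visit cedar.
        Visit ivy.
        At ivy: no right child.
      Visit tulip.
      At tulip: go right to ash.
        At ash: go left to fig.
          fig is a leaf — visit fig.
        Visit ash.
        At ash: no right child.
    Visit poppy.
    At poppy: go right to fir.
      At fir: go left to rose.
        rose is a leaf — visit rose.
      Visit fir.
      At fir: no right child.
Visit aster.
At aster: no right child.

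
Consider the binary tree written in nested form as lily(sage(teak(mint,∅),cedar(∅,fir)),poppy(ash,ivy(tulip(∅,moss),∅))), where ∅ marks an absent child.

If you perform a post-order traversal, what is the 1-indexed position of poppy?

Post-order visits the left subtree, then the right subtree, then the node.
At lily: go left to sage.
  At sage: go left to teak.
    At teak: go left to mint.
      mint is a leaf — visit mint.
    At teak: no right child.
    Visit teak.
  At sage: go right to cedar.
    At cedar: no left child.
    At cedar: go right to fir.
      fir is a leaf — visit fir.
    Visit cedar.
  Visit sage.
At lily: go right to poppy.
  At poppy: go left to ash.
    ash is a leaf — visit ash.
  At poppy: go right to ivy.
    At ivy: go left to tulip.
      At tulip: no left child.
      At tulip: go right to moss.
        moss is a leaf — visit moss.
      Visit tulip.
    At ivy: no right child.
    Visit ivy.
  Visit poppy.
Visit lily.
Full post-order sequence: mint, teak, fir, cedar, sage, ash, moss, tulip, ivy, poppy, lily.

10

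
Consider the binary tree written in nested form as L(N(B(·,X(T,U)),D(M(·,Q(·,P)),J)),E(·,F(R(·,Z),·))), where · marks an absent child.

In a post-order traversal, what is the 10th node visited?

Post-order visits the left subtree, then the right subtree, then the node.
At L: go left to N.
  At N: go left to B.
    At B: no left child.
    At B: go right to X.
      At X: go left to T.
        T is a leaf — visit T.
      At X: go right to U.
        U is a leaf — visit U.
      Visit X.
    Visit B.
  At N: go right to D.
    At D: go left to M.
      At M: no left child.
      At M: go right to Q.
        At Q: no left child.
        At Q: go right to P.
          P is a leaf — visit P.
        Visit Q.
      Visit M.
    At D: go right to J.
      J is a leaf — visit J.
    Visit D.
  Visit N.
At L: go right to E.
  At E: no left child.
  At E: go right to F.
    At F: go left to R.
      At R: no left child.
      At R: go right to Z.
        Z is a leaf — visit Z.
      Visit R.
    At F: no right child.
    Visit F.
  Visit E.
Visit L.
Full post-order sequence: T, U, X, B, P, Q, M, J, D, N, Z, R, F, E, L.

N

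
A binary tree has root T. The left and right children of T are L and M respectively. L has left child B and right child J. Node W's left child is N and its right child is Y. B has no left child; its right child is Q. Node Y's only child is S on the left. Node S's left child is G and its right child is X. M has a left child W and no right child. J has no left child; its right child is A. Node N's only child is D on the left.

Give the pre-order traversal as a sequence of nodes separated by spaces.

T L B Q J A M W N D Y S G X

Pre-order visits the node, then its left subtree, then its right subtree.
Visit T.
At T: go left to L.
  Visit L.
  At L: go left to B.
    Visit B.
    At B: no left child.
    At B: go right to Q.
      Q is a leaf — visit Q.
  At L: go right to J.
    Visit J.
    At J: no left child.
    At J: go right to A.
      A is a leaf — visit A.
At T: go right to M.
  Visit M.
  At M: go left to W.
    Visit W.
    At W: go left to N.
      Visit N.
      At N: go left to D.
        D is a leaf — visit D.
      At N: no right child.
    At W: go right to Y.
      Visit Y.
      At Y: go left to S.
        Visit S.
        At S: go left to G.
          G is a leaf — visit G.
        At S: go right to X.
          X is a leaf — visit X.
      At Y: no right child.
  At M: no right child.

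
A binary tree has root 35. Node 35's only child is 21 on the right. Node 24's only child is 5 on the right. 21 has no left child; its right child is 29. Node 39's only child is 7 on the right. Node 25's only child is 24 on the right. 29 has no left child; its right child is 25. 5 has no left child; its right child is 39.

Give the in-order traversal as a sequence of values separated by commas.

35, 21, 29, 25, 24, 5, 39, 7

In-order visits the left subtree, then the node, then the right subtree.
At 35: no left child.
Visit 35.
At 35: go right to 21.
  At 21: no left child.
  Visit 21.
  At 21: go right to 29.
    At 29: no left child.
    Visit 29.
    At 29: go right to 25.
      At 25: no left child.
      Visit 25.
      At 25: go right to 24.
        At 24: no left child.
        Visit 24.
        At 24: go right to 5.
          At 5: no left child.
          Visit 5.
          At 5: go right to 39.
            At 39: no left child.
            Visit 39.
            At 39: go right to 7.
              7 is a leaf — visit 7.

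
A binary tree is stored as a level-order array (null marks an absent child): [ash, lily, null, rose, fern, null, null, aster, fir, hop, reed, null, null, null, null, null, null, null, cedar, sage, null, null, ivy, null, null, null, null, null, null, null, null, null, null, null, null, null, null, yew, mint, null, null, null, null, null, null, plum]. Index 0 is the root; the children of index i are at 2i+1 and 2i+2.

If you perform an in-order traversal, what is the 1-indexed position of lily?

In-order visits the left subtree, then the node, then the right subtree.
At ash: go left to lily.
  At lily: go left to rose.
    At rose: go left to aster.
      aster is a leaf — visit aster.
    Visit rose.
    At rose: go right to fir.
      At fir: no left child.
      Visit fir.
      At fir: go right to cedar.
        At cedar: go left to yew.
          yew is a leaf — visit yew.
        Visit cedar.
        At cedar: go right to mint.
          mint is a leaf — visit mint.
  Visit lily.
  At lily: go right to fern.
    At fern: go left to hop.
      At hop: go left to sage.
        sage is a leaf — visit sage.
      Visit hop.
      At hop: no right child.
    Visit fern.
    At fern: go right to reed.
      At reed: no left child.
      Visit reed.
      At reed: go right to ivy.
        At ivy: go left to plum.
          plum is a leaf — visit plum.
        Visit ivy.
        At ivy: no right child.
Visit ash.
At ash: no right child.
Full in-order sequence: aster, rose, fir, yew, cedar, mint, lily, sage, hop, fern, reed, plum, ivy, ash.

7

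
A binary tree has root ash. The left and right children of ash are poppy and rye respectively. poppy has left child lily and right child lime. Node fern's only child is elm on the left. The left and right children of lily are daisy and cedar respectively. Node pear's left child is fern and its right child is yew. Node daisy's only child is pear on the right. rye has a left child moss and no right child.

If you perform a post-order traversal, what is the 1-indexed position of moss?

10

Post-order visits the left subtree, then the right subtree, then the node.
At ash: go left to poppy.
  At poppy: go left to lily.
    At lily: go left to daisy.
      At daisy: no left child.
      At daisy: go right to pear.
        At pear: go left to fern.
          At fern: go left to elm.
            elm is a leaf — visit elm.
          At fern: no right child.
          Visit fern.
        At pear: go right to yew.
          yew is a leaf — visit yew.
        Visit pear.
      Visit daisy.
    At lily: go right to cedar.
      cedar is a leaf — visit cedar.
    Visit lily.
  At poppy: go right to lime.
    lime is a leaf — visit lime.
  Visit poppy.
At ash: go right to rye.
  At rye: go left to moss.
    moss is a leaf — visit moss.
  At rye: no right child.
  Visit rye.
Visit ash.
Full post-order sequence: elm, fern, yew, pear, daisy, cedar, lily, lime, poppy, moss, rye, ash.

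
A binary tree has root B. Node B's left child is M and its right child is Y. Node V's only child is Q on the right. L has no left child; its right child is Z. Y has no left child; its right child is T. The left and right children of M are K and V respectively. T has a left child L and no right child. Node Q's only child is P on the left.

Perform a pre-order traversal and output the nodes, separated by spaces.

Pre-order visits the node, then its left subtree, then its right subtree.
Visit B.
At B: go left to M.
  Visit M.
  At M: go left to K.
    K is a leaf — visit K.
  At M: go right to V.
    Visit V.
    At V: no left child.
    At V: go right to Q.
      Visit Q.
      At Q: go left to P.
        P is a leaf — visit P.
      At Q: no right child.
At B: go right to Y.
  Visit Y.
  At Y: no left child.
  At Y: go right to T.
    Visit T.
    At T: go left to L.
      Visit L.
      At L: no left child.
      At L: go right to Z.
        Z is a leaf — visit Z.
    At T: no right child.

B M K V Q P Y T L Z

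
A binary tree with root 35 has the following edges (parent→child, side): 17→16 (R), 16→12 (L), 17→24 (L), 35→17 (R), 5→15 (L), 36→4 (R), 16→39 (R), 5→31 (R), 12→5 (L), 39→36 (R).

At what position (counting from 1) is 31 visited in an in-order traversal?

In-order visits the left subtree, then the node, then the right subtree.
At 35: no left child.
Visit 35.
At 35: go right to 17.
  At 17: go left to 24.
    24 is a leaf — visit 24.
  Visit 17.
  At 17: go right to 16.
    At 16: go left to 12.
      At 12: go left to 5.
        At 5: go left to 15.
          15 is a leaf — visit 15.
        Visit 5.
        At 5: go right to 31.
          31 is a leaf — visit 31.
      Visit 12.
      At 12: no right child.
    Visit 16.
    At 16: go right to 39.
      At 39: no left child.
      Visit 39.
      At 39: go right to 36.
        At 36: no left child.
        Visit 36.
        At 36: go right to 4.
          4 is a leaf — visit 4.
Full in-order sequence: 35, 24, 17, 15, 5, 31, 12, 16, 39, 36, 4.

6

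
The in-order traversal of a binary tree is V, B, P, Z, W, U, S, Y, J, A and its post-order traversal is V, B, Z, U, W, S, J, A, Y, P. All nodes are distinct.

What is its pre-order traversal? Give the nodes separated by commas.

The last element of post-order is the root; it splits in-order into left and right subtrees.
Root P: left subtree has 2 nodes {V, B}, right has 7 {Z, W, U, S, Y, J, A}.
  Root B: left subtree has 1 node {V}, right has 0 { }.
  Root Y: left subtree has 4 nodes {Z, W, U, S}, right has 2 {J, A}.
    Root S: left subtree has 3 nodes {Z, W, U}, right has 0 { }.
      Root W: left subtree has 1 node {Z}, right has 1 {U}.
    Root A: left subtree has 1 node {J}, right has 0 { }.

P, B, V, Y, S, W, Z, U, A, J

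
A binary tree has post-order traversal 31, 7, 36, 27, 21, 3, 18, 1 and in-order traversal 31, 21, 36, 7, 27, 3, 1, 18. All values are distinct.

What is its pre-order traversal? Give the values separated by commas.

The last element of post-order is the root; it splits in-order into left and right subtrees.
Root 1: left subtree has 6 nodes {31, 21, 36, 7, 27, 3}, right has 1 {18}.
  Root 3: left subtree has 5 nodes {31, 21, 36, 7, 27}, right has 0 { }.
    Root 21: left subtree has 1 node {31}, right has 3 {36, 7, 27}.
      Root 27: left subtree has 2 nodes {36, 7}, right has 0 { }.
        Root 36: left subtree has 0 nodes { }, right has 1 {7}.

1, 3, 21, 31, 27, 36, 7, 18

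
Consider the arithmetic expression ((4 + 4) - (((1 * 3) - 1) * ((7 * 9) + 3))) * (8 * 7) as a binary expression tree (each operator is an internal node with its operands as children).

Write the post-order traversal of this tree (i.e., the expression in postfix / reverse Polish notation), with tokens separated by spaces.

4 4 + 1 3 * 1 - 7 9 * 3 + * - 8 7 * *

Post-order on an expression tree gives postfix notation: for each operator, emit left operand, right operand, then the operator.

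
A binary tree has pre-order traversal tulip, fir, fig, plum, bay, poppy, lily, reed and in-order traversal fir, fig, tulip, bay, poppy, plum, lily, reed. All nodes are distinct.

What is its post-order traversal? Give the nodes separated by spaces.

fig fir poppy bay reed lily plum tulip

The first element of pre-order is the root; it splits in-order into left and right subtrees.
Root tulip: left subtree has 2 nodes {fir, fig}, right has 5 {bay, poppy, plum, lily, reed}.
  Root fir: left subtree has 0 nodes { }, right has 1 {fig}.
  Root plum: left subtree has 2 nodes {bay, poppy}, right has 2 {lily, reed}.
    Root bay: left subtree has 0 nodes { }, right has 1 {poppy}.
    Root lily: left subtree has 0 nodes { }, right has 1 {reed}.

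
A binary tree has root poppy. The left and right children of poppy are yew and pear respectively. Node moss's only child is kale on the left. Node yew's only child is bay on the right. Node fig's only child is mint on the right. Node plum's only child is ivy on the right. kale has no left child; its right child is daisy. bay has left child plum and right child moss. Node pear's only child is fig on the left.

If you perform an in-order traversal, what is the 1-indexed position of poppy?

8

In-order visits the left subtree, then the node, then the right subtree.
At poppy: go left to yew.
  At yew: no left child.
  Visit yew.
  At yew: go right to bay.
    At bay: go left to plum.
      At plum: no left child.
      Visit plum.
      At plum: go right to ivy.
        ivy is a leaf — visit ivy.
    Visit bay.
    At bay: go right to moss.
      At moss: go left to kale.
        At kale: no left child.
        Visit kale.
        At kale: go right to daisy.
          daisy is a leaf — visit daisy.
      Visit moss.
      At moss: no right child.
Visit poppy.
At poppy: go right to pear.
  At pear: go left to fig.
    At fig: no left child.
    Visit fig.
    At fig: go right to mint.
      mint is a leaf — visit mint.
  Visit pear.
  At pear: no right child.
Full in-order sequence: yew, plum, ivy, bay, kale, daisy, moss, poppy, fig, mint, pear.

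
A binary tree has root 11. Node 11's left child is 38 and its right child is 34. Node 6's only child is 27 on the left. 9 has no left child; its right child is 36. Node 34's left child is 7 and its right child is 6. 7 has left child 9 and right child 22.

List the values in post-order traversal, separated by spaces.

38 36 9 22 7 27 6 34 11

Post-order visits the left subtree, then the right subtree, then the node.
At 11: go left to 38.
  38 is a leaf — visit 38.
At 11: go right to 34.
  At 34: go left to 7.
    At 7: go left to 9.
      At 9: no left child.
      At 9: go right to 36.
        36 is a leaf — visit 36.
      Visit 9.
    At 7: go right to 22.
      22 is a leaf — visit 22.
    Visit 7.
  At 34: go right to 6.
    At 6: go left to 27.
      27 is a leaf — visit 27.
    At 6: no right child.
    Visit 6.
  Visit 34.
Visit 11.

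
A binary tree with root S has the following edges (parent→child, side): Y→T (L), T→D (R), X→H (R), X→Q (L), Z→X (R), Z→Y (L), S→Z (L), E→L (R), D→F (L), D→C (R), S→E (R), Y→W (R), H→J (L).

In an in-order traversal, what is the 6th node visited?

W

In-order visits the left subtree, then the node, then the right subtree.
At S: go left to Z.
  At Z: go left to Y.
    At Y: go left to T.
      At T: no left child.
      Visit T.
      At T: go right to D.
        At D: go left to F.
          F is a leaf — visit F.
        Visit D.
        At D: go right to C.
          C is a leaf — visit C.
    Visit Y.
    At Y: go right to W.
      W is a leaf — visit W.
  Visit Z.
  At Z: go right to X.
    At X: go left to Q.
      Q is a leaf — visit Q.
    Visit X.
    At X: go right to H.
      At H: go left to J.
        J is a leaf — visit J.
      Visit H.
      At H: no right child.
Visit S.
At S: go right to E.
  At E: no left child.
  Visit E.
  At E: go right to L.
    L is a leaf — visit L.
Full in-order sequence: T, F, D, C, Y, W, Z, Q, X, J, H, S, E, L.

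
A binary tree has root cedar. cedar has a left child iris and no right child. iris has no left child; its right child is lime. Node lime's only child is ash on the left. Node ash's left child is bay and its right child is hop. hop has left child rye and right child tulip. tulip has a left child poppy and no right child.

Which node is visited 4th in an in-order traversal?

rye

In-order visits the left subtree, then the node, then the right subtree.
At cedar: go left to iris.
  At iris: no left child.
  Visit iris.
  At iris: go right to lime.
    At lime: go left to ash.
      At ash: go left to bay.
        bay is a leaf — visit bay.
      Visit ash.
      At ash: go right to hop.
        At hop: go left to rye.
          rye is a leaf — visit rye.
        Visit hop.
        At hop: go right to tulip.
          At tulip: go left to poppy.
            poppy is a leaf — visit poppy.
          Visit tulip.
          At tulip: no right child.
    Visit lime.
    At lime: no right child.
Visit cedar.
At cedar: no right child.
Full in-order sequence: iris, bay, ash, rye, hop, poppy, tulip, lime, cedar.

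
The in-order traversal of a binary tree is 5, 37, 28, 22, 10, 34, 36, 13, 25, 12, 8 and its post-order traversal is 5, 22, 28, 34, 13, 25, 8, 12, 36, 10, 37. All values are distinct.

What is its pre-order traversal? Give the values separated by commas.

37, 5, 10, 28, 22, 36, 34, 12, 25, 13, 8

The last element of post-order is the root; it splits in-order into left and right subtrees.
Root 37: left subtree has 1 node {5}, right has 9 {28, 22, 10, 34, 36, 13, 25, 12, 8}.
  Root 10: left subtree has 2 nodes {28, 22}, right has 6 {34, 36, 13, 25, 12, 8}.
    Root 28: left subtree has 0 nodes { }, right has 1 {22}.
    Root 36: left subtree has 1 node {34}, right has 4 {13, 25, 12, 8}.
      Root 12: left subtree has 2 nodes {13, 25}, right has 1 {8}.
        Root 25: left subtree has 1 node {13}, right has 0 { }.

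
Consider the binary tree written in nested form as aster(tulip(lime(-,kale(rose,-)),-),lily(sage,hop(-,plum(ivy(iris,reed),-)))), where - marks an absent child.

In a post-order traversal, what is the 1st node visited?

rose

Post-order visits the left subtree, then the right subtree, then the node.
At aster: go left to tulip.
  At tulip: go left to lime.
    At lime: no left child.
    At lime: go right to kale.
      At kale: go left to rose.
        rose is a leaf — visit rose.
      At kale: no right child.
      Visit kale.
    Visit lime.
  At tulip: no right child.
  Visit tulip.
At aster: go right to lily.
  At lily: go left to sage.
    sage is a leaf — visit sage.
  At lily: go right to hop.
    At hop: no left child.
    At hop: go right to plum.
      At plum: go left to ivy.
        At ivy: go left to iris.
          iris is a leaf — visit iris.
        At ivy: go right to reed.
          reed is a leaf — visit reed.
        Visit ivy.
      At plum: no right child.
      Visit plum.
    Visit hop.
  Visit lily.
Visit aster.
Full post-order sequence: rose, kale, lime, tulip, sage, iris, reed, ivy, plum, hop, lily, aster.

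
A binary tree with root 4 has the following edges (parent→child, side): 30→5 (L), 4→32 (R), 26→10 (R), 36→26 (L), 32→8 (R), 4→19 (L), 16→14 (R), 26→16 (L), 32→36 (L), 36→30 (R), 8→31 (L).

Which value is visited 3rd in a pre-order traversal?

32

Pre-order visits the node, then its left subtree, then its right subtree.
Visit 4.
At 4: go left to 19.
  19 is a leaf — visit 19.
At 4: go right to 32.
  Visit 32.
  At 32: go left to 36.
    Visit 36.
    At 36: go left to 26.
      Visit 26.
      At 26: go left to 16.
        Visit 16.
        At 16: no left child.
        At 16: go right to 14.
          14 is a leaf — visit 14.
      At 26: go right to 10.
        10 is a leaf — visit 10.
    At 36: go right to 30.
      Visit 30.
      At 30: go left to 5.
        5 is a leaf — visit 5.
      At 30: no right child.
  At 32: go right to 8.
    Visit 8.
    At 8: go left to 31.
      31 is a leaf — visit 31.
    At 8: no right child.
Full pre-order sequence: 4, 19, 32, 36, 26, 16, 14, 10, 30, 5, 8, 31.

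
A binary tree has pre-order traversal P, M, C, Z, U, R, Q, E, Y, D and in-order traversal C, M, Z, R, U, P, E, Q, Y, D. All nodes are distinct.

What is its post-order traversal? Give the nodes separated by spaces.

C R U Z M E D Y Q P

The first element of pre-order is the root; it splits in-order into left and right subtrees.
Root P: left subtree has 5 nodes {C, M, Z, R, U}, right has 4 {E, Q, Y, D}.
  Root M: left subtree has 1 node {C}, right has 3 {Z, R, U}.
    Root Z: left subtree has 0 nodes { }, right has 2 {R, U}.
      Root U: left subtree has 1 node {R}, right has 0 { }.
  Root Q: left subtree has 1 node {E}, right has 2 {Y, D}.
    Root Y: left subtree has 0 nodes { }, right has 1 {D}.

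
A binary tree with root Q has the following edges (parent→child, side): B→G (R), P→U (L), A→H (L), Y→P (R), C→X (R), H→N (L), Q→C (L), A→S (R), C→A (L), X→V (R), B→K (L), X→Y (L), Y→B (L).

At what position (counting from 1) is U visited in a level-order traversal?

14

Level-order visits nodes level by level from the root, left to right within each level.
Level 0: Q
Level 1: C
Level 2: A, X
Level 3: H, S, Y, V
Level 4: N, B, P
Level 5: K, G, U
Full level-order sequence: Q, C, A, X, H, S, Y, V, N, B, P, K, G, U.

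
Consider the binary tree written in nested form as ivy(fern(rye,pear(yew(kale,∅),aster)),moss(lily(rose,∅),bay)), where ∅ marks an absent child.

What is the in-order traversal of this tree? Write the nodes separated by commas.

rye, fern, kale, yew, pear, aster, ivy, rose, lily, moss, bay

In-order visits the left subtree, then the node, then the right subtree.
At ivy: go left to fern.
  At fern: go left to rye.
    rye is a leaf — visit rye.
  Visit fern.
  At fern: go right to pear.
    At pear: go left to yew.
      At yew: go left to kale.
        kale is a leaf — visit kale.
      Visit yew.
      At yew: no right child.
    Visit pear.
    At pear: go right to aster.
      aster is a leaf — visit aster.
Visit ivy.
At ivy: go right to moss.
  At moss: go left to lily.
    At lily: go left to rose.
      rose is a leaf — visit rose.
    Visit lily.
    At lily: no right child.
  Visit moss.
  At moss: go right to bay.
    bay is a leaf — visit bay.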